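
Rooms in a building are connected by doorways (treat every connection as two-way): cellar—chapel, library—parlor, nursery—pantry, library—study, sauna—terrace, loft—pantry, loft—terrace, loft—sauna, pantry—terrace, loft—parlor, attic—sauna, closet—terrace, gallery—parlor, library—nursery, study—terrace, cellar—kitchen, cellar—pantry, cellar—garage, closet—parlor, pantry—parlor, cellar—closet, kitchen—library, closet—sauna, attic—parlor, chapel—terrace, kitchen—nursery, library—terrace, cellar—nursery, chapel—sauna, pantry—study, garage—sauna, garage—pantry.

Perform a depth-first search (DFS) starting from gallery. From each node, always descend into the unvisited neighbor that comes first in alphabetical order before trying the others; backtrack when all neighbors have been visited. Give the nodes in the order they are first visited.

gallery, parlor, attic, sauna, chapel, cellar, closet, terrace, library, kitchen, nursery, pantry, garage, loft, study

Visit gallery
gallery → parlor
parlor → attic
attic → sauna
sauna → chapel
chapel → cellar
cellar → closet
closet → terrace
terrace → library
library → kitchen
kitchen → nursery
nursery → pantry
pantry → garage
pantry → loft
pantry → study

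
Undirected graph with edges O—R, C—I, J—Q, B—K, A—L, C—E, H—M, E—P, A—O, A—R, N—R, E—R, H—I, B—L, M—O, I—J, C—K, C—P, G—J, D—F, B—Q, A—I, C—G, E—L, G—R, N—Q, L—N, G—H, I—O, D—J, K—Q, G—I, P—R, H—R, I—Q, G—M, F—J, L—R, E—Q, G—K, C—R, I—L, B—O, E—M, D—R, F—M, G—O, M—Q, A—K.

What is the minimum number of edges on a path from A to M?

2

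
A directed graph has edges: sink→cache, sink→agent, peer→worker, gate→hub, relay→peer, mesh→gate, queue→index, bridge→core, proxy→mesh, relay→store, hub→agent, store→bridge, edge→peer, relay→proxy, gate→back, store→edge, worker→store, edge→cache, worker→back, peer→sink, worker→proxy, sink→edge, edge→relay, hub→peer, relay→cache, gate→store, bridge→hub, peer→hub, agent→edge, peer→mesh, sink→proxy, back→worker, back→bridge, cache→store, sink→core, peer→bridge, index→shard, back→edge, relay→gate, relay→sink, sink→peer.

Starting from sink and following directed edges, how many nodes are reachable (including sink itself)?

BFS from sink visits: sink, agent, cache, core, edge, peer, proxy, store, relay, bridge, hub, mesh, worker, gate, back
Reachable nodes: 15 of 18 total.

15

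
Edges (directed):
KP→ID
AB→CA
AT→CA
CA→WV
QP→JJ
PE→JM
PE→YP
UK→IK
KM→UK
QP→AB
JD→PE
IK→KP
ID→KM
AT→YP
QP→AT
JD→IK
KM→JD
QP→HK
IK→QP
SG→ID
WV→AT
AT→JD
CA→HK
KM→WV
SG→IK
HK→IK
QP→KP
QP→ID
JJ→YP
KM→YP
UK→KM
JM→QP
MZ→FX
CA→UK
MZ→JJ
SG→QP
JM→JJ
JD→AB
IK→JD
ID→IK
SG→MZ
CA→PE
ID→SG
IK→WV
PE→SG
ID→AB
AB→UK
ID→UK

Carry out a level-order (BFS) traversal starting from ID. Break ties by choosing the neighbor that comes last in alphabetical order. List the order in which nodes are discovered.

ID UK SG KM IK AB QP MZ YP WV JD KP CA JJ HK AT FX PE JM

Visit ID; enqueue UK, SG, KM, IK, AB → queue [UK, SG, KM, IK, AB]
Visit UK → queue [SG, KM, IK, AB]
Visit SG; enqueue QP, MZ → queue [KM, IK, AB, QP, MZ]
Visit KM; enqueue YP, WV, JD → queue [IK, AB, QP, MZ, YP, WV, JD]
Visit IK; enqueue KP → queue [AB, QP, MZ, YP, WV, JD, KP]
Visit AB; enqueue CA → queue [QP, MZ, YP, WV, JD, KP, CA]
Visit QP; enqueue JJ, HK, AT → queue [MZ, YP, WV, JD, KP, CA, JJ, HK, AT]
Visit MZ; enqueue FX → queue [YP, WV, JD, KP, CA, JJ, HK, AT, FX]
Visit YP → queue [WV, JD, KP, CA, JJ, HK, AT, FX]
Visit WV → queue [JD, KP, CA, JJ, HK, AT, FX]
Visit JD; enqueue PE → queue [KP, CA, JJ, HK, AT, FX, PE]
Visit KP → queue [CA, JJ, HK, AT, FX, PE]
Visit CA → queue [JJ, HK, AT, FX, PE]
Visit JJ → queue [HK, AT, FX, PE]
Visit HK → queue [AT, FX, PE]
Visit AT → queue [FX, PE]
Visit FX → queue [PE]
Visit PE; enqueue JM → queue [JM]
Visit JM → queue []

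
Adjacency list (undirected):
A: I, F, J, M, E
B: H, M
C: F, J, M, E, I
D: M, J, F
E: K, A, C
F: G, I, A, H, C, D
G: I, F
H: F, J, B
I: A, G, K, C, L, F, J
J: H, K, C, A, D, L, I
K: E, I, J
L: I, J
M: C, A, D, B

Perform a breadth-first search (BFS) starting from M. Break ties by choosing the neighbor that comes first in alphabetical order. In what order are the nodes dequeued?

M, A, B, C, D, E, F, I, J, H, K, G, L

Visit M; enqueue A, B, C, D → queue [A, B, C, D]
Visit A; enqueue E, F, I, J → queue [B, C, D, E, F, I, J]
Visit B; enqueue H → queue [C, D, E, F, I, J, H]
Visit C → queue [D, E, F, I, J, H]
Visit D → queue [E, F, I, J, H]
Visit E; enqueue K → queue [F, I, J, H, K]
Visit F; enqueue G → queue [I, J, H, K, G]
Visit I; enqueue L → queue [J, H, K, G, L]
Visit J → queue [H, K, G, L]
Visit H → queue [K, G, L]
Visit K → queue [G, L]
Visit G → queue [L]
Visit L → queue []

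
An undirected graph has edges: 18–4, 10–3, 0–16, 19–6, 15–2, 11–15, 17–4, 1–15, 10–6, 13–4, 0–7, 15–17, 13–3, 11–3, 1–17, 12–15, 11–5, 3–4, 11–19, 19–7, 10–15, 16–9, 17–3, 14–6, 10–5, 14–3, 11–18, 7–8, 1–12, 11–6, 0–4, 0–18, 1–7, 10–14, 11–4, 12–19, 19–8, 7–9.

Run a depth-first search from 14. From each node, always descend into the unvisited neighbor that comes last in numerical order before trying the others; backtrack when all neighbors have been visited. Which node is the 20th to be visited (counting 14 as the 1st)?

Visit 14
14 → 10
10 → 15
15 → 17
17 → 4
4 → 18
18 → 11
11 → 19
19 → 12
12 → 1
1 → 7
7 → 9
9 → 16
16 → 0
7 → 8
19 → 6
11 → 5
11 → 3
3 → 13
15 → 2

Visit order: 14, 10, 15, 17, 4, 18, 11, 19, 12, 1, 7, 9, 16, 0, 8, 6, 5, 3, 13, 2

2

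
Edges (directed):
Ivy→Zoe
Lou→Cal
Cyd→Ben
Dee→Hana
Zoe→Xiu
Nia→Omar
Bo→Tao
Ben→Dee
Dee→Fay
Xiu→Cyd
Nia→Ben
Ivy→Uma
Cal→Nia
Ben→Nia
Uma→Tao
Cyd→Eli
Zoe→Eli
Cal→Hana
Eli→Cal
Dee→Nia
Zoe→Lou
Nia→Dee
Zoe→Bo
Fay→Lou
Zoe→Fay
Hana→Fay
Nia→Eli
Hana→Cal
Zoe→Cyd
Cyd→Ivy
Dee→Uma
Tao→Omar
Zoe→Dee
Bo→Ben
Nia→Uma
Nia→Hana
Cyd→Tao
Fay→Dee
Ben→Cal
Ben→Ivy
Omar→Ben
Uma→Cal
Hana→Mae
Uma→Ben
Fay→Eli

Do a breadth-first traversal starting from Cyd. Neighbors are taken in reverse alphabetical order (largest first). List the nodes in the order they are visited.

Cyd, Tao, Ivy, Eli, Ben, Omar, Zoe, Uma, Cal, Nia, Dee, Xiu, Lou, Fay, Bo, Hana, Mae

Visit Cyd; enqueue Tao, Ivy, Eli, Ben → queue [Tao, Ivy, Eli, Ben]
Visit Tao; enqueue Omar → queue [Ivy, Eli, Ben, Omar]
Visit Ivy; enqueue Zoe, Uma → queue [Eli, Ben, Omar, Zoe, Uma]
Visit Eli; enqueue Cal → queue [Ben, Omar, Zoe, Uma, Cal]
Visit Ben; enqueue Nia, Dee → queue [Omar, Zoe, Uma, Cal, Nia, Dee]
Visit Omar → queue [Zoe, Uma, Cal, Nia, Dee]
Visit Zoe; enqueue Xiu, Lou, Fay, Bo → queue [Uma, Cal, Nia, Dee, Xiu, Lou, Fay, Bo]
Visit Uma → queue [Cal, Nia, Dee, Xiu, Lou, Fay, Bo]
Visit Cal; enqueue Hana → queue [Nia, Dee, Xiu, Lou, Fay, Bo, Hana]
Visit Nia → queue [Dee, Xiu, Lou, Fay, Bo, Hana]
Visit Dee → queue [Xiu, Lou, Fay, Bo, Hana]
Visit Xiu → queue [Lou, Fay, Bo, Hana]
Visit Lou → queue [Fay, Bo, Hana]
Visit Fay → queue [Bo, Hana]
Visit Bo → queue [Hana]
Visit Hana; enqueue Mae → queue [Mae]
Visit Mae → queue []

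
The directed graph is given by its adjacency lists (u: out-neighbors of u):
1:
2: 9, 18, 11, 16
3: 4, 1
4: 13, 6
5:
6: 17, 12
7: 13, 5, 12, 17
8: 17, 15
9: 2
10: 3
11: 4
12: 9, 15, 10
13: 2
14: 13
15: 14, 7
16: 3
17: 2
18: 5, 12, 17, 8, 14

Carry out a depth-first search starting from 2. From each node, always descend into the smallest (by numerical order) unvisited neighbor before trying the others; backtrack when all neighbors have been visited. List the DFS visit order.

2 -> 9 -> 11 -> 4 -> 6 -> 12 -> 10 -> 3 -> 1 -> 15 -> 7 -> 5 -> 13 -> 17 -> 14 -> 16 -> 18 -> 8

Visit 2
2 → 9
2 → 11
11 → 4
4 → 6
6 → 12
12 → 10
10 → 3
3 → 1
12 → 15
15 → 7
7 → 5
7 → 13
7 → 17
15 → 14
2 → 16
2 → 18
18 → 8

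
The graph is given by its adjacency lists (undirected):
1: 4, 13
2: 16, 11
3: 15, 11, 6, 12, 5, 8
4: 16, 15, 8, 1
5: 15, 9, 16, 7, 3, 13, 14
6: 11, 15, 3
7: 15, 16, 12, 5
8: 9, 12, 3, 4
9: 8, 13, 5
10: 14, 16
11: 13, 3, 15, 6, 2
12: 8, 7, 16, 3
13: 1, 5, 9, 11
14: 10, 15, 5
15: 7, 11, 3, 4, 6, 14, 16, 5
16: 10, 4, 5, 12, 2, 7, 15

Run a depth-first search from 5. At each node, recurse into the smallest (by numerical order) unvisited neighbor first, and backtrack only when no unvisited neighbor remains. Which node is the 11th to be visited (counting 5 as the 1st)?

8

Visit 5
5 → 3
3 → 6
6 → 11
11 → 2
2 → 16
16 → 4
4 → 1
1 → 13
13 → 9
9 → 8
8 → 12
12 → 7
7 → 15
15 → 14
14 → 10

Visit order: 5, 3, 6, 11, 2, 16, 4, 1, 13, 9, 8, 12, 7, 15, 14, 10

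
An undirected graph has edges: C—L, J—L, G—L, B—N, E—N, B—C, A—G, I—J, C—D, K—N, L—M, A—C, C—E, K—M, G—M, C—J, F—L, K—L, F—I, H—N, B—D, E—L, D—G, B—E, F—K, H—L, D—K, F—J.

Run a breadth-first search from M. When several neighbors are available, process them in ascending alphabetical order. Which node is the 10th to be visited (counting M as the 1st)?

Visit M; enqueue G, K, L → queue [G, K, L]
Visit G; enqueue A, D → queue [K, L, A, D]
Visit K; enqueue F, N → queue [L, A, D, F, N]
Visit L; enqueue C, E, H, J → queue [A, D, F, N, C, E, H, J]
Visit A → queue [D, F, N, C, E, H, J]
Visit D; enqueue B → queue [F, N, C, E, H, J, B]
Visit F; enqueue I → queue [N, C, E, H, J, B, I]
Visit N → queue [C, E, H, J, B, I]
Visit C → queue [E, H, J, B, I]
Visit E → queue [H, J, B, I]
Visit H → queue [J, B, I]
Visit J → queue [B, I]
Visit B → queue [I]
Visit I → queue []

Visit order: M, G, K, L, A, D, F, N, C, E, H, J, B, I

E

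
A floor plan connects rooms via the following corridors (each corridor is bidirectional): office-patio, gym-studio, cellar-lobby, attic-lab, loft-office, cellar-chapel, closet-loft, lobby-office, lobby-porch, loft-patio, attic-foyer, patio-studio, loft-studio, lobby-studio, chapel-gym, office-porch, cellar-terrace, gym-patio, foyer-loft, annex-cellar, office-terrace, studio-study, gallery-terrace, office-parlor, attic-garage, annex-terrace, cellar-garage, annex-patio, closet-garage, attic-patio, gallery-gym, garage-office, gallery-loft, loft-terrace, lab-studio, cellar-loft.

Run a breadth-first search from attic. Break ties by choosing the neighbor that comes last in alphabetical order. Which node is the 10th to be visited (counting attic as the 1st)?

annex

Visit attic; enqueue patio, lab, garage, foyer → queue [patio, lab, garage, foyer]
Visit patio; enqueue studio, office, loft, gym, annex → queue [lab, garage, foyer, studio, office, loft, gym, annex]
Visit lab → queue [garage, foyer, studio, office, loft, gym, annex]
Visit garage; enqueue closet, cellar → queue [foyer, studio, office, loft, gym, annex, closet, cellar]
Visit foyer → queue [studio, office, loft, gym, annex, closet, cellar]
Visit studio; enqueue study, lobby → queue [office, loft, gym, annex, closet, cellar, study, lobby]
Visit office; enqueue terrace, porch, parlor → queue [loft, gym, annex, closet, cellar, study, lobby, terrace, porch, parlor]
Visit loft; enqueue gallery → queue [gym, annex, closet, cellar, study, lobby, terrace, porch, parlor, gallery]
Visit gym; enqueue chapel → queue [annex, closet, cellar, study, lobby, terrace, porch, parlor, gallery, chapel]
Visit annex → queue [closet, cellar, study, lobby, terrace, porch, parlor, gallery, chapel]
Visit closet → queue [cellar, study, lobby, terrace, porch, parlor, gallery, chapel]
Visit cellar → queue [study, lobby, terrace, porch, parlor, gallery, chapel]
Visit study → queue [lobby, terrace, porch, parlor, gallery, chapel]
Visit lobby → queue [terrace, porch, parlor, gallery, chapel]
Visit terrace → queue [porch, parlor, gallery, chapel]
Visit porch → queue [parlor, gallery, chapel]
Visit parlor → queue [gallery, chapel]
Visit gallery → queue [chapel]
Visit chapel → queue []

Visit order: attic, patio, lab, garage, foyer, studio, office, loft, gym, annex, closet, cellar, study, lobby, terrace, porch, parlor, gallery, chapel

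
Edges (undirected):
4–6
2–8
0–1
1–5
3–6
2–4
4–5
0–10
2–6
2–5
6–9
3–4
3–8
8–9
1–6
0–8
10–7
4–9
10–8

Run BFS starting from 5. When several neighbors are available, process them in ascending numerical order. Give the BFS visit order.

Visit 5; enqueue 1, 2, 4 → queue [1, 2, 4]
Visit 1; enqueue 0, 6 → queue [2, 4, 0, 6]
Visit 2; enqueue 8 → queue [4, 0, 6, 8]
Visit 4; enqueue 3, 9 → queue [0, 6, 8, 3, 9]
Visit 0; enqueue 10 → queue [6, 8, 3, 9, 10]
Visit 6 → queue [8, 3, 9, 10]
Visit 8 → queue [3, 9, 10]
Visit 3 → queue [9, 10]
Visit 9 → queue [10]
Visit 10; enqueue 7 → queue [7]
Visit 7 → queue []

5, 1, 2, 4, 0, 6, 8, 3, 9, 10, 7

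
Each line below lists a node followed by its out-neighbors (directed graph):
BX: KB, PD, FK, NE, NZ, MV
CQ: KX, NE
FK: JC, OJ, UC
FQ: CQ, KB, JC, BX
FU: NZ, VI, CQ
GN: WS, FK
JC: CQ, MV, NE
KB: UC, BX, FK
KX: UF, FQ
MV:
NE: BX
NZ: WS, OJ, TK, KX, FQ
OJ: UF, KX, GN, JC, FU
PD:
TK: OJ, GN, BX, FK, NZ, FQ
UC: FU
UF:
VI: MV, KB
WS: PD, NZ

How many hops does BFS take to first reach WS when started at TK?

Level 0: TK
Level 1: BX, FK, FQ, GN, NZ, OJ
Level 2: CQ, FU, JC, KB, KX, MV, NE, PD, UC, UF, WS
Level 3: VI
WS first appears at level 2.

2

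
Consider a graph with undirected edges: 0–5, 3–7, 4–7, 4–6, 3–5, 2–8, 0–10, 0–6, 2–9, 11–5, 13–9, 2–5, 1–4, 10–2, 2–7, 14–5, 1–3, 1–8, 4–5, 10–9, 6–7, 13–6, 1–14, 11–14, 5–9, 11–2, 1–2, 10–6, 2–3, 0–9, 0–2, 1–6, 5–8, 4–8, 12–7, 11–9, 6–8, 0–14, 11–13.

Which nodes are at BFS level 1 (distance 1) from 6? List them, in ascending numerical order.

Level 0: 6
Level 1: 0, 1, 4, 7, 8, 10, 13
Level 2: 2, 3, 5, 9, 11, 12, 14

0, 1, 4, 7, 8, 10, 13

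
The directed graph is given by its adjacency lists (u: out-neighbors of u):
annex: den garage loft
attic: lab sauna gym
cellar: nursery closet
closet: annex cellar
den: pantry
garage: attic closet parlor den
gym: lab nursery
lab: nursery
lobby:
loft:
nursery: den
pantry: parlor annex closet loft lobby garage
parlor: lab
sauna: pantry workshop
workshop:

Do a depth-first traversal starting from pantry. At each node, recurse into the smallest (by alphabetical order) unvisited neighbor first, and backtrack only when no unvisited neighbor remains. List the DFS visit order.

pantry -> annex -> den -> garage -> attic -> gym -> lab -> nursery -> sauna -> workshop -> closet -> cellar -> parlor -> loft -> lobby

Visit pantry
pantry → annex
annex → den
annex → garage
garage → attic
attic → gym
gym → lab
lab → nursery
attic → sauna
sauna → workshop
garage → closet
closet → cellar
garage → parlor
annex → loft
pantry → lobby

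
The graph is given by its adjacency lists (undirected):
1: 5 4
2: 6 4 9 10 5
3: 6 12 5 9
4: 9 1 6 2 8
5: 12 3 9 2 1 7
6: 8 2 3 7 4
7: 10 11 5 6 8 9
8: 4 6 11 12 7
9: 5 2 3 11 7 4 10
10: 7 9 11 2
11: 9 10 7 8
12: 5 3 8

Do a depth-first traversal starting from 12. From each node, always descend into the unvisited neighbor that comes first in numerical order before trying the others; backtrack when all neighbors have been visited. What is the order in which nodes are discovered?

Visit 12
12 → 3
3 → 5
5 → 1
1 → 4
4 → 2
2 → 6
6 → 7
7 → 8
8 → 11
11 → 9
9 → 10

12, 3, 5, 1, 4, 2, 6, 7, 8, 11, 9, 10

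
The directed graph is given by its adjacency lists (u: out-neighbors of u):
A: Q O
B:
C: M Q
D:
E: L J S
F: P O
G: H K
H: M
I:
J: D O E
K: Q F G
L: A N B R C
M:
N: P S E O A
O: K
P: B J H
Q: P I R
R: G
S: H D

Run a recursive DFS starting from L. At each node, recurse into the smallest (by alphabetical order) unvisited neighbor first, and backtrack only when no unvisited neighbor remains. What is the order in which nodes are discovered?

L -> A -> O -> K -> F -> P -> B -> H -> M -> J -> D -> E -> S -> G -> Q -> I -> R -> C -> N

Visit L
L → A
A → O
O → K
K → F
F → P
P → B
P → H
H → M
P → J
J → D
J → E
E → S
K → G
K → Q
Q → I
Q → R
L → C
L → N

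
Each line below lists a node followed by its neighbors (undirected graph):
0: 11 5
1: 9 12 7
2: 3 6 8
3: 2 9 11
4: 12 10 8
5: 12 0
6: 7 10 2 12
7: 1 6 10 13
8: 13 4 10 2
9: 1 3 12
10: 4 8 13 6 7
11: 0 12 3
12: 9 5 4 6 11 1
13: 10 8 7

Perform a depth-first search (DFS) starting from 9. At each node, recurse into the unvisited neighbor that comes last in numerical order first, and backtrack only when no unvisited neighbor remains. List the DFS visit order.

Visit 9
9 → 12
12 → 11
11 → 3
3 → 2
2 → 8
8 → 13
13 → 10
10 → 7
7 → 6
7 → 1
10 → 4
11 → 0
0 → 5

9 → 12 → 11 → 3 → 2 → 8 → 13 → 10 → 7 → 6 → 1 → 4 → 0 → 5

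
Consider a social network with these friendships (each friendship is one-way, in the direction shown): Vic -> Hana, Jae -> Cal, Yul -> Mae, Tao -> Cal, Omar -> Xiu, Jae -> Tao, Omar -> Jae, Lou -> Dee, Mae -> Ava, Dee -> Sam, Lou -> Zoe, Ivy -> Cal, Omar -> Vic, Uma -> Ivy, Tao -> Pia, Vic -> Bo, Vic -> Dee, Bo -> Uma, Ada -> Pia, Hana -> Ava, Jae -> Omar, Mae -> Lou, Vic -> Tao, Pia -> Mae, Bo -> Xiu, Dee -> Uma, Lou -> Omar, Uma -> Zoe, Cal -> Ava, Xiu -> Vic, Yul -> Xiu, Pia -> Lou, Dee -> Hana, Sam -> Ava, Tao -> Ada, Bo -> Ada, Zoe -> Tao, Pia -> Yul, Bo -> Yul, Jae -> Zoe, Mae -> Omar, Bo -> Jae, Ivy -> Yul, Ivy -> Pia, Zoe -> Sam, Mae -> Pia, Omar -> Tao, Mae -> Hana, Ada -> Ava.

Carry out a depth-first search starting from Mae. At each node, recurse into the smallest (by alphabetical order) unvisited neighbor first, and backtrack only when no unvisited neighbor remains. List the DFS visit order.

Mae, Ava, Hana, Lou, Dee, Sam, Uma, Ivy, Cal, Pia, Yul, Xiu, Vic, Bo, Ada, Jae, Omar, Tao, Zoe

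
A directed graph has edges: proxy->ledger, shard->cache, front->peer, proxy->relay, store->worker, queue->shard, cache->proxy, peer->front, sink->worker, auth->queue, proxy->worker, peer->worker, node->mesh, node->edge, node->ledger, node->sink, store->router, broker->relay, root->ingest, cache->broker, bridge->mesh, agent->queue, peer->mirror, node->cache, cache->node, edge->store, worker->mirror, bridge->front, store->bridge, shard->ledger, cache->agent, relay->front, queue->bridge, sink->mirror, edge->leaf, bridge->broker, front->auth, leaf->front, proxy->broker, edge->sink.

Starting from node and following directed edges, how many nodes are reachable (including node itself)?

21

BFS from node visits: node, cache, edge, ledger, mesh, sink, agent, broker, proxy, leaf, store, mirror, worker, queue, relay, front, bridge, router, shard, auth, peer
Reachable nodes: 21 of 23 total.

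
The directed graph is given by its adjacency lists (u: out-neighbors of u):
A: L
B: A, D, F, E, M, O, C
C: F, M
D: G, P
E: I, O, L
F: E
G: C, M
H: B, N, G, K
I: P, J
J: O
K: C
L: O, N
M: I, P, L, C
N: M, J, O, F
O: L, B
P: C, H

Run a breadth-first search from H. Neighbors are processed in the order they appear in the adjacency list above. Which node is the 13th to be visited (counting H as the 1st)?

Visit H; enqueue B, N, G, K → queue [B, N, G, K]
Visit B; enqueue A, D, F, E, M, O, C → queue [N, G, K, A, D, F, E, M, O, C]
Visit N; enqueue J → queue [G, K, A, D, F, E, M, O, C, J]
Visit G → queue [K, A, D, F, E, M, O, C, J]
Visit K → queue [A, D, F, E, M, O, C, J]
Visit A; enqueue L → queue [D, F, E, M, O, C, J, L]
Visit D; enqueue P → queue [F, E, M, O, C, J, L, P]
Visit F → queue [E, M, O, C, J, L, P]
Visit E; enqueue I → queue [M, O, C, J, L, P, I]
Visit M → queue [O, C, J, L, P, I]
Visit O → queue [C, J, L, P, I]
Visit C → queue [J, L, P, I]
Visit J → queue [L, P, I]
Visit L → queue [P, I]
Visit P → queue [I]
Visit I → queue []

Visit order: H, B, N, G, K, A, D, F, E, M, O, C, J, L, P, I

J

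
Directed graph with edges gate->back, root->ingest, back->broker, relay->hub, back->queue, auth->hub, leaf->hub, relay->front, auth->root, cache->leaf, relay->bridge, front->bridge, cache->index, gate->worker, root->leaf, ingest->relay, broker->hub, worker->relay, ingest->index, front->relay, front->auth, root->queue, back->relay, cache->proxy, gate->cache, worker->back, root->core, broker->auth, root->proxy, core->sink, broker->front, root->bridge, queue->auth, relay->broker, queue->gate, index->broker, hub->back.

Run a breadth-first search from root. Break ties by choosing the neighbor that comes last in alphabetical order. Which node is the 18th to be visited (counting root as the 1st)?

Visit root; enqueue queue, proxy, leaf, ingest, core, bridge → queue [queue, proxy, leaf, ingest, core, bridge]
Visit queue; enqueue gate, auth → queue [proxy, leaf, ingest, core, bridge, gate, auth]
Visit proxy → queue [leaf, ingest, core, bridge, gate, auth]
Visit leaf; enqueue hub → queue [ingest, core, bridge, gate, auth, hub]
Visit ingest; enqueue relay, index → queue [core, bridge, gate, auth, hub, relay, index]
Visit core; enqueue sink → queue [bridge, gate, auth, hub, relay, index, sink]
Visit bridge → queue [gate, auth, hub, relay, index, sink]
Visit gate; enqueue worker, cache, back → queue [auth, hub, relay, index, sink, worker, cache, back]
Visit auth → queue [hub, relay, index, sink, worker, cache, back]
Visit hub → queue [relay, index, sink, worker, cache, back]
Visit relay; enqueue front, broker → queue [index, sink, worker, cache, back, front, broker]
Visit index → queue [sink, worker, cache, back, front, broker]
Visit sink → queue [worker, cache, back, front, broker]
Visit worker → queue [cache, back, front, broker]
Visit cache → queue [back, front, broker]
Visit back → queue [front, broker]
Visit front → queue [broker]
Visit broker → queue []

Visit order: root, queue, proxy, leaf, ingest, core, bridge, gate, auth, hub, relay, index, sink, worker, cache, back, front, broker

broker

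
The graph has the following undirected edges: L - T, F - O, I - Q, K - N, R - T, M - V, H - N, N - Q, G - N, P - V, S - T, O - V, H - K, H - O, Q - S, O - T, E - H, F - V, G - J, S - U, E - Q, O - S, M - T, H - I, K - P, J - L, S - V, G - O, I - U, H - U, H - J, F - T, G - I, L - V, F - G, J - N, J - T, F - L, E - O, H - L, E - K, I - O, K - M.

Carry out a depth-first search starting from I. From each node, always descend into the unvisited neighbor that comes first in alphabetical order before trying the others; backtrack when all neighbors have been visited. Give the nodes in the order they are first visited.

Visit I
I → G
G → F
F → L
L → H
H → E
E → K
K → M
M → T
T → J
J → N
N → Q
Q → S
S → O
O → V
V → P
S → U
T → R

I, G, F, L, H, E, K, M, T, J, N, Q, S, O, V, P, U, R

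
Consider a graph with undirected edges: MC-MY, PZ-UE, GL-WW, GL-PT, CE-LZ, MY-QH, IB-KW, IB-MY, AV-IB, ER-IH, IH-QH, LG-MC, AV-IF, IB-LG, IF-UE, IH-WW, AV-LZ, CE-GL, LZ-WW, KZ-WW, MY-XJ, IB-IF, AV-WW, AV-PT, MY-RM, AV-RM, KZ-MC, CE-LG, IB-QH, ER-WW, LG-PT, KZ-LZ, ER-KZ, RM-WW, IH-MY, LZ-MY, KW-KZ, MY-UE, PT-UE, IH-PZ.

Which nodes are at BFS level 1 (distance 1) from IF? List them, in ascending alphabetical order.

Level 0: IF
Level 1: AV, IB, UE
Level 2: KW, LG, LZ, MY, PT, PZ, QH, RM, WW
Level 3: CE, ER, GL, IH, KZ, MC, XJ

AV, IB, UE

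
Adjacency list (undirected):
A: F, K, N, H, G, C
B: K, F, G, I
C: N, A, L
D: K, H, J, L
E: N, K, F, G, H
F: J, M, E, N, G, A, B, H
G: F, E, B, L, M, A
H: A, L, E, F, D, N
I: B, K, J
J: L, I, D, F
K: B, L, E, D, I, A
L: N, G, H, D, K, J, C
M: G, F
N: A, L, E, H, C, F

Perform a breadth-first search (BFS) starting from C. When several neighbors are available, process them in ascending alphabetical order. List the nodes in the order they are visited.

C -> A -> L -> N -> F -> G -> H -> K -> D -> J -> E -> B -> M -> I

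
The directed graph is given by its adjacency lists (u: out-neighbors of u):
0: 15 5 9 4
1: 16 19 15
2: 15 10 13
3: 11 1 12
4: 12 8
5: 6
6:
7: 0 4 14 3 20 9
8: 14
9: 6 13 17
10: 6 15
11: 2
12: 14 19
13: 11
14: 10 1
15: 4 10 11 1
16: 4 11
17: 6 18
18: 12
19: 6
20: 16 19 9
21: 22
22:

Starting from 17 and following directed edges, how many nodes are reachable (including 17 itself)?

BFS from 17 visits: 17, 6, 18, 12, 14, 19, 10, 1, 15, 16, 4, 11, 8, 2, 13
Reachable nodes: 15 of 23 total.

15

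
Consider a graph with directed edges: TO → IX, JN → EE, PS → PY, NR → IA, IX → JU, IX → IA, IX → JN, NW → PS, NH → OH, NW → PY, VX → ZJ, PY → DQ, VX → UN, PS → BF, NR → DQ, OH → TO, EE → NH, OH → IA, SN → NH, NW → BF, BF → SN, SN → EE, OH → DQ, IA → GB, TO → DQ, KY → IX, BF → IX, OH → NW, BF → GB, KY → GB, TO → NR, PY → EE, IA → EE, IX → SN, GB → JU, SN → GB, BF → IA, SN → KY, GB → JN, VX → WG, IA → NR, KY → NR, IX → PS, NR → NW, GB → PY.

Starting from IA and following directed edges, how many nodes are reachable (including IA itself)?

BFS from IA visits: IA, NR, GB, EE, NW, DQ, PY, JU, JN, NH, PS, BF, OH, SN, IX, TO, KY
Reachable nodes: 17 of 21 total.

17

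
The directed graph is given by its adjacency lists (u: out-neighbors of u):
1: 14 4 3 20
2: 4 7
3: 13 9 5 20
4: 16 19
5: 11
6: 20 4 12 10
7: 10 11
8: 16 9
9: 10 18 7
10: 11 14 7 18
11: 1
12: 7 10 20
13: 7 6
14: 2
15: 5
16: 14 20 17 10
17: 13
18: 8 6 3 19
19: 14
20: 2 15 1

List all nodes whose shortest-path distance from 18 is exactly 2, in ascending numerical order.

4, 5, 9, 10, 12, 13, 14, 16, 20

Level 0: 18
Level 1: 3, 6, 8, 19
Level 2: 4, 5, 9, 10, 12, 13, 14, 16, 20
Level 3: 1, 2, 7, 11, 15, 17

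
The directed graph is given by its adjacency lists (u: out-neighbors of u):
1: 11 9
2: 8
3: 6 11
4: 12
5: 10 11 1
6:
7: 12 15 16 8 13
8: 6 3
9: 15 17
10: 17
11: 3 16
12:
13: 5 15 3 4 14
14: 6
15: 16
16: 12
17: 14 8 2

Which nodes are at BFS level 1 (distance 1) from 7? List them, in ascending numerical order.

8, 12, 13, 15, 16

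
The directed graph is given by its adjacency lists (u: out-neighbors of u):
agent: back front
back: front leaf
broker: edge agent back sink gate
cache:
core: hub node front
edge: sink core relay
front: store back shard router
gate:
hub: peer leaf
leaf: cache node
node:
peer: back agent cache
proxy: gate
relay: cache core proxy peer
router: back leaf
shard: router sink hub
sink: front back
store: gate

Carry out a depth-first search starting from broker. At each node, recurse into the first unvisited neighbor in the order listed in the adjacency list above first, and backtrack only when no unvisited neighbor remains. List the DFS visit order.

Visit broker
broker → edge
edge → sink
sink → front
front → store
store → gate
front → back
back → leaf
leaf → cache
leaf → node
front → shard
shard → router
shard → hub
hub → peer
peer → agent
edge → core
edge → relay
relay → proxy

broker, edge, sink, front, store, gate, back, leaf, cache, node, shard, router, hub, peer, agent, core, relay, proxy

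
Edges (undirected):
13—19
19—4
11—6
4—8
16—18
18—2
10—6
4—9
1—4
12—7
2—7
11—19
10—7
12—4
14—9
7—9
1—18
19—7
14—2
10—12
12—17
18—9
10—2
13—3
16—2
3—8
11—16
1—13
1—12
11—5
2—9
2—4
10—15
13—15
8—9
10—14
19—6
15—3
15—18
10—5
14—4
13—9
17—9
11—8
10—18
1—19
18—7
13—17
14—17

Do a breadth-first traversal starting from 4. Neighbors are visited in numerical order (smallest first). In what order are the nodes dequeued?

Visit 4; enqueue 1, 2, 8, 9, 12, 14, 19 → queue [1, 2, 8, 9, 12, 14, 19]
Visit 1; enqueue 13, 18 → queue [2, 8, 9, 12, 14, 19, 13, 18]
Visit 2; enqueue 7, 10, 16 → queue [8, 9, 12, 14, 19, 13, 18, 7, 10, 16]
Visit 8; enqueue 3, 11 → queue [9, 12, 14, 19, 13, 18, 7, 10, 16, 3, 11]
Visit 9; enqueue 17 → queue [12, 14, 19, 13, 18, 7, 10, 16, 3, 11, 17]
Visit 12 → queue [14, 19, 13, 18, 7, 10, 16, 3, 11, 17]
Visit 14 → queue [19, 13, 18, 7, 10, 16, 3, 11, 17]
Visit 19; enqueue 6 → queue [13, 18, 7, 10, 16, 3, 11, 17, 6]
Visit 13; enqueue 15 → queue [18, 7, 10, 16, 3, 11, 17, 6, 15]
Visit 18 → queue [7, 10, 16, 3, 11, 17, 6, 15]
Visit 7 → queue [10, 16, 3, 11, 17, 6, 15]
Visit 10; enqueue 5 → queue [16, 3, 11, 17, 6, 15, 5]
Visit 16 → queue [3, 11, 17, 6, 15, 5]
Visit 3 → queue [11, 17, 6, 15, 5]
Visit 11 → queue [17, 6, 15, 5]
Visit 17 → queue [6, 15, 5]
Visit 6 → queue [15, 5]
Visit 15 → queue [5]
Visit 5 → queue []

4 -> 1 -> 2 -> 8 -> 9 -> 12 -> 14 -> 19 -> 13 -> 18 -> 7 -> 10 -> 16 -> 3 -> 11 -> 17 -> 6 -> 15 -> 5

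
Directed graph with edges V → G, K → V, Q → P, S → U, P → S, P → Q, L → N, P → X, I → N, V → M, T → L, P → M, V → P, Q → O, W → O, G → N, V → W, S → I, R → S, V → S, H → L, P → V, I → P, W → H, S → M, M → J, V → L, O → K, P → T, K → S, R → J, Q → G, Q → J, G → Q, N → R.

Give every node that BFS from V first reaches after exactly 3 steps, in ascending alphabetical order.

Level 0: V
Level 1: G, L, M, P, S, W
Level 2: H, I, J, N, O, Q, T, U, X
Level 3: K, R

K, R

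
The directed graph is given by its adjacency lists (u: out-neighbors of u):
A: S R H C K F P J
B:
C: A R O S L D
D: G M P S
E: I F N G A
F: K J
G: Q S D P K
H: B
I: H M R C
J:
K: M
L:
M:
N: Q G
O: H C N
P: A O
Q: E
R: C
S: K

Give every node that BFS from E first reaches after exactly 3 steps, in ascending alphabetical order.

B, L, O

Level 0: E
Level 1: A, F, G, I, N
Level 2: C, D, H, J, K, M, P, Q, R, S
Level 3: B, L, O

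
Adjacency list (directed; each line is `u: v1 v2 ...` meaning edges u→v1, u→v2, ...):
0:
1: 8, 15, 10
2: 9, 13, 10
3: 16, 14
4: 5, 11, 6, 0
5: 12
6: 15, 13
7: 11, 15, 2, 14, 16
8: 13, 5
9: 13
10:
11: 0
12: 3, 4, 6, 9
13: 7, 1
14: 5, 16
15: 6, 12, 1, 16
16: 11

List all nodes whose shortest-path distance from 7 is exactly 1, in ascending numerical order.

2, 11, 14, 15, 16

Level 0: 7
Level 1: 2, 11, 14, 15, 16
Level 2: 0, 1, 5, 6, 9, 10, 12, 13
Level 3: 3, 4, 8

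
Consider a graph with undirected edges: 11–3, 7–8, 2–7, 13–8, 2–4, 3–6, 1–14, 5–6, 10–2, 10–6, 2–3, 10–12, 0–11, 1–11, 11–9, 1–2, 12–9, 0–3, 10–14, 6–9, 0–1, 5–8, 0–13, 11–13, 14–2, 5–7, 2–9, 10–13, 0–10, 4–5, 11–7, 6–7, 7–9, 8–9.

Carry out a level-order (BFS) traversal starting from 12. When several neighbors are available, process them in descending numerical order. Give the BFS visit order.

12, 10, 9, 14, 13, 6, 2, 0, 11, 8, 7, 1, 5, 3, 4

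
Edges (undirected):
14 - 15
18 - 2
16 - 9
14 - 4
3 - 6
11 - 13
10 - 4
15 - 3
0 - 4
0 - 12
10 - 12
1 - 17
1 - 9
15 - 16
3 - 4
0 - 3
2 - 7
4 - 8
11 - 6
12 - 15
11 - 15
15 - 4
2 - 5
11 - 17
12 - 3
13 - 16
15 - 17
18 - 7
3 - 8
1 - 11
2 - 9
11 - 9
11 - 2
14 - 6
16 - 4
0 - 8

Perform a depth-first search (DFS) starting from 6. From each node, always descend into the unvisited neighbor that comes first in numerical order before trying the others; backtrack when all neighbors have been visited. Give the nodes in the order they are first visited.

6 3 0 4 8 10 12 15 11 1 9 2 5 7 18 16 13 17 14

Visit 6
6 → 3
3 → 0
0 → 4
4 → 8
4 → 10
10 → 12
12 → 15
15 → 11
11 → 1
1 → 9
9 → 2
2 → 5
2 → 7
7 → 18
9 → 16
16 → 13
1 → 17
15 → 14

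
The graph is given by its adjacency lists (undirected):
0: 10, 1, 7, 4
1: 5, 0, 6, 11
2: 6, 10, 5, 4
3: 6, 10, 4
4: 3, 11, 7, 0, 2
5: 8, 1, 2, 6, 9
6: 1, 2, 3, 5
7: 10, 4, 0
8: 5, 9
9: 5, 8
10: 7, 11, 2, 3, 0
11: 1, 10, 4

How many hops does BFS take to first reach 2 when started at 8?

2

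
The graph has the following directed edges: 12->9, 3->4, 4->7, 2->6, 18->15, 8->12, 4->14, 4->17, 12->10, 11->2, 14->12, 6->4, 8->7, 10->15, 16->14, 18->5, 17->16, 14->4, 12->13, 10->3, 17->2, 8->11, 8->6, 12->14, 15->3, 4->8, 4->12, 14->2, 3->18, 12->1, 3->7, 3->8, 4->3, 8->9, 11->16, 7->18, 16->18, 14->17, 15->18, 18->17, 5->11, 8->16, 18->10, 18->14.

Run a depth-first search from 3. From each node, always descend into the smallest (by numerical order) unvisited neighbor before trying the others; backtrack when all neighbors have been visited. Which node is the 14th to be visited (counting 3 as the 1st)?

10

Visit 3
3 → 4
4 → 7
7 → 18
18 → 5
5 → 11
11 → 2
2 → 6
11 → 16
16 → 14
14 → 12
12 → 1
12 → 9
12 → 10
10 → 15
12 → 13
14 → 17
4 → 8

Visit order: 3, 4, 7, 18, 5, 11, 2, 6, 16, 14, 12, 1, 9, 10, 15, 13, 17, 8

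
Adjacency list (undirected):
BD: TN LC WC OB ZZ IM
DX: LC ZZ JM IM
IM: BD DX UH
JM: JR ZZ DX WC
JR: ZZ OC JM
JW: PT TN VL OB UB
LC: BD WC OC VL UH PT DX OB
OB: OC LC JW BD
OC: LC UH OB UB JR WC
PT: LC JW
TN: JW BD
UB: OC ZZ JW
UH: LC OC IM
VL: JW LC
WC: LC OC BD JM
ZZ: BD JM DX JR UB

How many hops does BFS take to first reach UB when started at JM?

Level 0: JM
Level 1: DX, JR, WC, ZZ
Level 2: BD, IM, LC, OC, UB
Level 3: JW, OB, PT, TN, UH, VL
UB first appears at level 2.

2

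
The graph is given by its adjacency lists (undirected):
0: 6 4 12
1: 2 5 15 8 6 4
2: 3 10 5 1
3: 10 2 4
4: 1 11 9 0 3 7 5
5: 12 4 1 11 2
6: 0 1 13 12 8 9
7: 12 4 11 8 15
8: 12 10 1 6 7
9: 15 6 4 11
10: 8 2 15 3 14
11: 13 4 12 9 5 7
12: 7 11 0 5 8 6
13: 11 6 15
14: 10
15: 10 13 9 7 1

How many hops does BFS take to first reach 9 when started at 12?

2

Level 0: 12
Level 1: 0, 5, 6, 7, 8, 11
Level 2: 1, 2, 4, 9, 10, 13, 15
Level 3: 3, 14
9 first appears at level 2.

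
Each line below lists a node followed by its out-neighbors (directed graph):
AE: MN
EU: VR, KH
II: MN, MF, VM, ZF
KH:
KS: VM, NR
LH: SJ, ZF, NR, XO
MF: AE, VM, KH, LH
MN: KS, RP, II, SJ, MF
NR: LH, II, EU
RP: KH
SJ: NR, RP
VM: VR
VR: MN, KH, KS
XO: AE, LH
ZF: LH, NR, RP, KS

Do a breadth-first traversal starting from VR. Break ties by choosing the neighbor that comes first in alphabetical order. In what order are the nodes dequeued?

Visit VR; enqueue KH, KS, MN → queue [KH, KS, MN]
Visit KH → queue [KS, MN]
Visit KS; enqueue NR, VM → queue [MN, NR, VM]
Visit MN; enqueue II, MF, RP, SJ → queue [NR, VM, II, MF, RP, SJ]
Visit NR; enqueue EU, LH → queue [VM, II, MF, RP, SJ, EU, LH]
Visit VM → queue [II, MF, RP, SJ, EU, LH]
Visit II; enqueue ZF → queue [MF, RP, SJ, EU, LH, ZF]
Visit MF; enqueue AE → queue [RP, SJ, EU, LH, ZF, AE]
Visit RP → queue [SJ, EU, LH, ZF, AE]
Visit SJ → queue [EU, LH, ZF, AE]
Visit EU → queue [LH, ZF, AE]
Visit LH; enqueue XO → queue [ZF, AE, XO]
Visit ZF → queue [AE, XO]
Visit AE → queue [XO]
Visit XO → queue []

VR, KH, KS, MN, NR, VM, II, MF, RP, SJ, EU, LH, ZF, AE, XO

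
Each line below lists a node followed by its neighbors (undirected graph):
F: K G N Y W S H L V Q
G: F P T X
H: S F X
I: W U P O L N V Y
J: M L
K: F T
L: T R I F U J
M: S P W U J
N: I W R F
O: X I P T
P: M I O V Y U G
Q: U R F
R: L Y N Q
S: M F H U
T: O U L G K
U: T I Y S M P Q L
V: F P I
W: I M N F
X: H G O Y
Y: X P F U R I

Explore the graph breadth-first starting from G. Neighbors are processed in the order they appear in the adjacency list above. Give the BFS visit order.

G -> F -> P -> T -> X -> K -> N -> Y -> W -> S -> H -> L -> V -> Q -> M -> I -> O -> U -> R -> J

Visit G; enqueue F, P, T, X → queue [F, P, T, X]
Visit F; enqueue K, N, Y, W, S, H, L, V, Q → queue [P, T, X, K, N, Y, W, S, H, L, V, Q]
Visit P; enqueue M, I, O, U → queue [T, X, K, N, Y, W, S, H, L, V, Q, M, I, O, U]
Visit T → queue [X, K, N, Y, W, S, H, L, V, Q, M, I, O, U]
Visit X → queue [K, N, Y, W, S, H, L, V, Q, M, I, O, U]
Visit K → queue [N, Y, W, S, H, L, V, Q, M, I, O, U]
Visit N; enqueue R → queue [Y, W, S, H, L, V, Q, M, I, O, U, R]
Visit Y → queue [W, S, H, L, V, Q, M, I, O, U, R]
Visit W → queue [S, H, L, V, Q, M, I, O, U, R]
Visit S → queue [H, L, V, Q, M, I, O, U, R]
Visit H → queue [L, V, Q, M, I, O, U, R]
Visit L; enqueue J → queue [V, Q, M, I, O, U, R, J]
Visit V → queue [Q, M, I, O, U, R, J]
Visit Q → queue [M, I, O, U, R, J]
Visit M → queue [I, O, U, R, J]
Visit I → queue [O, U, R, J]
Visit O → queue [U, R, J]
Visit U → queue [R, J]
Visit R → queue [J]
Visit J → queue []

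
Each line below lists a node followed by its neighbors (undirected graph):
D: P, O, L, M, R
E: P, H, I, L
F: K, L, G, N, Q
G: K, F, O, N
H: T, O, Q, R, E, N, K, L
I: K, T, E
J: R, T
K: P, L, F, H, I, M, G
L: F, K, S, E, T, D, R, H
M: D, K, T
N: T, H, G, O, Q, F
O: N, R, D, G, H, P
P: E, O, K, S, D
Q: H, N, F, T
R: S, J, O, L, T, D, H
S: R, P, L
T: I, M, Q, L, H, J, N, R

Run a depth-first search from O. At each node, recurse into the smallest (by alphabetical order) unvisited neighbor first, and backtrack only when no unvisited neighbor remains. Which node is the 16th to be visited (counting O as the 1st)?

Visit O
O → D
D → L
L → E
E → H
H → K
K → F
F → G
G → N
N → Q
Q → T
T → I
T → J
J → R
R → S
S → P
T → M

Visit order: O, D, L, E, H, K, F, G, N, Q, T, I, J, R, S, P, M

P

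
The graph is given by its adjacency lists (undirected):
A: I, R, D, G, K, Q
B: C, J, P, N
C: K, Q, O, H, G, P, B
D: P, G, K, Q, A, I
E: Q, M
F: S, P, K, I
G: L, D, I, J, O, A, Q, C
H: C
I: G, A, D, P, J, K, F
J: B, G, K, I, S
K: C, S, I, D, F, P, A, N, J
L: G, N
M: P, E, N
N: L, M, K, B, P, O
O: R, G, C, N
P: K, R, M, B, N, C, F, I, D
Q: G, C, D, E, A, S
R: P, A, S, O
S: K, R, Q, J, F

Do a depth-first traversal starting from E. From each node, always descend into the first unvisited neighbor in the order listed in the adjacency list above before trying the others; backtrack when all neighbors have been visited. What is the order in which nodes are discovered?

E → Q → G → L → N → M → P → K → C → O → R → A → I → D → J → B → S → F → H

Visit E
E → Q
Q → G
G → L
L → N
N → M
M → P
P → K
K → C
C → O
O → R
R → A
A → I
I → D
I → J
J → B
J → S
S → F
C → H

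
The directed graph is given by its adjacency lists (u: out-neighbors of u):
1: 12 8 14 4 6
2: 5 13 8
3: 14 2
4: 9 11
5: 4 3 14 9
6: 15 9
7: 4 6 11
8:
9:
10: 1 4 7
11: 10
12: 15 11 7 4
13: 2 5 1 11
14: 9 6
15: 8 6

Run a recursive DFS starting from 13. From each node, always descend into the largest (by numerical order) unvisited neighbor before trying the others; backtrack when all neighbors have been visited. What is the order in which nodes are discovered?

13 → 11 → 10 → 7 → 6 → 15 → 8 → 9 → 4 → 1 → 14 → 12 → 5 → 3 → 2

Visit 13
13 → 11
11 → 10
10 → 7
7 → 6
6 → 15
15 → 8
6 → 9
7 → 4
10 → 1
1 → 14
1 → 12
13 → 5
5 → 3
3 → 2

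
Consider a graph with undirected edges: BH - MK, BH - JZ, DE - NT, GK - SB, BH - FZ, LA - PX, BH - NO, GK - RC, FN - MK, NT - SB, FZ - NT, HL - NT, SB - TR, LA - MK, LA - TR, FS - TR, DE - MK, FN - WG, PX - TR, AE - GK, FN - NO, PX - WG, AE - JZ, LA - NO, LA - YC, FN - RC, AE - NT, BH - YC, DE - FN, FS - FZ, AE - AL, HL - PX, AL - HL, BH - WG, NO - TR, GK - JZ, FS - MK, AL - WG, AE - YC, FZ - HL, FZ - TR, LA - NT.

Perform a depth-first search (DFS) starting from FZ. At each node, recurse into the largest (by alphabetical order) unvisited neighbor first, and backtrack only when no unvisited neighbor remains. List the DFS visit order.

Visit FZ
FZ → TR
TR → SB
SB → NT
NT → LA
LA → YC
YC → BH
BH → WG
WG → PX
PX → HL
HL → AL
AL → AE
AE → JZ
JZ → GK
GK → RC
RC → FN
FN → NO
FN → MK
MK → FS
MK → DE

FZ, TR, SB, NT, LA, YC, BH, WG, PX, HL, AL, AE, JZ, GK, RC, FN, NO, MK, FS, DE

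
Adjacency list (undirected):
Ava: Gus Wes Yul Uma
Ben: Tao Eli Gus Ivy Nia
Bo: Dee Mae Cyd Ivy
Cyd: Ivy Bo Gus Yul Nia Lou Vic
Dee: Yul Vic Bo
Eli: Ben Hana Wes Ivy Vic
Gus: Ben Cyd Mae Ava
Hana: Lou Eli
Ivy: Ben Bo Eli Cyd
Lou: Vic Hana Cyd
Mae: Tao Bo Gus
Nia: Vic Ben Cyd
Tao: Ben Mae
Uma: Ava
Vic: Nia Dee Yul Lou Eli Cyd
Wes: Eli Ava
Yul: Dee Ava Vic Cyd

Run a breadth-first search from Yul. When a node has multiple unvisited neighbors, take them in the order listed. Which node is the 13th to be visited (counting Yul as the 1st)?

Ivy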